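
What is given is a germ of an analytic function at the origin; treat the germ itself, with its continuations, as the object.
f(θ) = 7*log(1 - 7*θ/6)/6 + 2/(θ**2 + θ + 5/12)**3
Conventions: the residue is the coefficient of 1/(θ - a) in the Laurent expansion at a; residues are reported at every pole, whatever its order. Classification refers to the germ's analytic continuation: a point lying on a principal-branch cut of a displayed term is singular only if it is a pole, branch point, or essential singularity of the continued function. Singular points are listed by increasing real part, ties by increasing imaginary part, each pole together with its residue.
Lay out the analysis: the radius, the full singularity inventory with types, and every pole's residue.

Denominator factor (θ**2 + θ + 5/12)^3: discriminant -2/3, complex-conjugate roots (-1/2) + ((1/6)*sqrt(6))*i and (-1/2) - ((1/6)*sqrt(6))*i; poles of order 3, moduli (1/6)*sqrt(15) and (1/6)*sqrt(15).
Branch term (7/6)*log(1 - θ/(6/7)): its argument vanishes at θ = 6/7, a logarithmic branch point, modulus 6/7.
The radius of convergence is the smallest modulus among the singular points: (1/6)*sqrt(15).
The branch term is analytic at (-1/2) - ((1/6)*sqrt(6))*i and contributes nothing to the residue; only the rational part matters.
The factor θ**2 + θ + 5/12 splits as (θ - a)(θ - a') with a = (-1/2) - ((1/6)*sqrt(6))*i, a' = (-1/2) + ((1/6)*sqrt(6))*i. At the order-3 pole a set g(θ) = (θ - a)^3*(rational part) = [2] / (θ - a')^3.
Order-3 pole: residue = g''(a)/2; g''((-1/2) - ((1/6)*sqrt(6))*i) = ((27)*sqrt(6))*i, so the residue is ((27/2)*sqrt(6))*i.
The branch term is analytic at (-1/2) + ((1/6)*sqrt(6))*i and contributes nothing to the residue; only the rational part matters.
The factor θ**2 + θ + 5/12 splits as (θ - a)(θ - a') with a = (-1/2) + ((1/6)*sqrt(6))*i, a' = (-1/2) - ((1/6)*sqrt(6))*i. At the order-3 pole a set g(θ) = (θ - a)^3*(rational part) = [2] / (θ - a')^3.
Order-3 pole: residue = g''(a)/2; g''((-1/2) + ((1/6)*sqrt(6))*i) = -((27)*sqrt(6))*i, so the residue is -((27/2)*sqrt(6))*i.
List the singular points by increasing real part (a conjugate pair: the negative imaginary part first).

Radius of convergence at 0: (1/6)*sqrt(15).
At (-1/2) - ((1/6)*sqrt(6))*i: a pole of order 3; residue ((27/2)*sqrt(6))*i.
At (-1/2) + ((1/6)*sqrt(6))*i: a pole of order 3; residue -((27/2)*sqrt(6))*i.
At 6/7: a logarithmic branch point.


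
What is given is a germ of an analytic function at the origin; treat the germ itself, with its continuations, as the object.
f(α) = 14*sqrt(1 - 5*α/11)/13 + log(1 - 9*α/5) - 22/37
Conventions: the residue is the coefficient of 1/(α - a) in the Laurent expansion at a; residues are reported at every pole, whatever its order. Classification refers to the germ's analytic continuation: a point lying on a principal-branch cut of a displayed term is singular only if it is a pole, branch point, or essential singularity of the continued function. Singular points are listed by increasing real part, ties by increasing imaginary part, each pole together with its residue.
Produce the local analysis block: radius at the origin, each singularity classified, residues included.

Radius of convergence at 0: 5/9.
At 5/9: a logarithmic branch point.
At 11/5: an algebraic (square-root) branch point.

Branch term (14/13)*sqrt(1 - α/(11/5)): its argument vanishes at α = 11/5, a square-root branch point, modulus 11/5.
Branch term (1)*log(1 - α/(5/9)): its argument vanishes at α = 5/9, a logarithmic branch point, modulus 5/9.
The radius of convergence is the smallest modulus among the singular points: 5/9.
List the singular points by increasing real part (a conjugate pair: the negative imaginary part first).


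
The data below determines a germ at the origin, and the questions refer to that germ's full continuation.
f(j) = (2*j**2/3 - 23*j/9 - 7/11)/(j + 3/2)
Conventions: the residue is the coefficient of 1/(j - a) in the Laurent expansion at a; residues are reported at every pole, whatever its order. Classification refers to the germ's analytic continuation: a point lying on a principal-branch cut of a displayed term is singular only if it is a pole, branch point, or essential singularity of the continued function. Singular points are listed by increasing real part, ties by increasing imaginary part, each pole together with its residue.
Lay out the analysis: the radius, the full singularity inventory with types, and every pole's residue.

Radius of convergence at 0: 3/2.
At -3/2: a pole of order 1; residue 155/33.

Denominator factor (j + 3/2): pole of order 1 at -3/2, modulus 3/2.
The radius of convergence is the smallest modulus among the singular points: 3/2.
At the order-1 pole -3/2 set g(j) = (j - (-3/2))*f(j) = 2*j**2/3 - 23*j/9 - 7/11.
Simple pole: residue = g(a) at a = -3/2, which is 155/33.


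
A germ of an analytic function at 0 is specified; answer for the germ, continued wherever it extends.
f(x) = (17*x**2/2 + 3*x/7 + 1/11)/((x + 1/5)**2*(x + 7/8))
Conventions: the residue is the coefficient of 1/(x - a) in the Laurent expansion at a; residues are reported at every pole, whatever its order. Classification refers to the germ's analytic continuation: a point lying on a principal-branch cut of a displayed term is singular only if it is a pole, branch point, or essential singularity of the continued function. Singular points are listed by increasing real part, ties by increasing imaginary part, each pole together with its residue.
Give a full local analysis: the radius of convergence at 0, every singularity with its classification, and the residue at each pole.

Radius of convergence at 0: 1/5.
At -7/8: a pole of order 1; residue 73025/5346.
At -1/5: a pole of order 2; residue -13792/2673.

Denominator factor (x + 1/5)^2: pole of order 2 at -1/5, modulus 1/5.
Denominator factor (x + 7/8): pole of order 1 at -7/8, modulus 7/8.
The radius of convergence is the smallest modulus among the singular points: 1/5.
At the order-1 pole -7/8 set g(x) = (x - (-7/8))*f(x) = (17*x**2/2 + 3*x/7 + 1/11)/(x + 1/5)**2.
Simple pole: residue = g(a) at a = -7/8, which is 73025/5346.
At the order-2 pole -1/5 set g(x) = (x - (-1/5))^2*f(x) = (17*x**2/2 + 3*x/7 + 1/11)/(x + 7/8).
Order-2 pole: residue = g'(a); g'(-1/5) = -13792/2673, so the residue is -13792/2673.
List the singular points by increasing real part (a conjugate pair: the negative imaginary part first).


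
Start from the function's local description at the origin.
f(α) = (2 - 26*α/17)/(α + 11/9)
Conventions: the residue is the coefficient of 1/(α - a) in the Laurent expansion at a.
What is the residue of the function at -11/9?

At the order-1 pole -11/9 set g(α) = (α - (-11/9))*f(α) = 2 - 26*α/17.
Simple pole: residue = g(a) at a = -11/9, which is 592/153.

The residue is 592/153.


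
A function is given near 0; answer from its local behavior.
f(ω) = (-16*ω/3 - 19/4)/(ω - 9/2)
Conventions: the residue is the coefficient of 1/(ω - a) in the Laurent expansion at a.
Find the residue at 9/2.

The residue is -115/4.

At the order-1 pole 9/2 set g(ω) = (ω - (9/2))*f(ω) = -16*ω/3 - 19/4.
Simple pole: residue = g(a) at a = 9/2, which is -115/4.


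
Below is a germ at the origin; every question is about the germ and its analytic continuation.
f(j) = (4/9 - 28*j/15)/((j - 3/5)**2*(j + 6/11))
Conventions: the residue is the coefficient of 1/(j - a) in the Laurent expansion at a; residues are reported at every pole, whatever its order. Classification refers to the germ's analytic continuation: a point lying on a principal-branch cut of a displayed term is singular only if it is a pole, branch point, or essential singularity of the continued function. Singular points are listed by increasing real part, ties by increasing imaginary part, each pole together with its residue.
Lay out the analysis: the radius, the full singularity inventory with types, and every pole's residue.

Denominator factor (j + 6/11): pole of order 1 at -6/11, modulus 6/11.
Denominator factor (j - 3/5)^2: pole of order 2 at 3/5, modulus 3/5.
The radius of convergence is the smallest modulus among the singular points: 6/11.
At the order-1 pole -6/11 set g(j) = (j - (-6/11))*f(j) = (4/9 - 28*j/15)/(j - 3/5)**2.
Simple pole: residue = g(a) at a = -6/11, which is 39820/35721.
At the order-2 pole 3/5 set g(j) = (j - (3/5))^2*f(j) = (4/9 - 28*j/15)/(j + 6/11).
Order-2 pole: residue = g'(a); g'(3/5) = -39820/35721, so the residue is -39820/35721.
List the singular points by increasing real part (a conjugate pair: the negative imaginary part first).

Radius of convergence at 0: 6/11.
At -6/11: a pole of order 1; residue 39820/35721.
At 3/5: a pole of order 2; residue -39820/35721.


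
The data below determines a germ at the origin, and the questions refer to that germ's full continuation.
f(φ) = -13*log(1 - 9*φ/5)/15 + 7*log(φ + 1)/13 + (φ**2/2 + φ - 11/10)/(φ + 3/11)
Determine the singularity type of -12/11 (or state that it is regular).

Denominator factors: φ + 3/11 = -9/11 at φ = -12/11 — none vanishes.
Branch term log(1 - φ/(5/9)): argument at -12/11 is 163/55, nonzero, so -12/11 is not its branch point (a point on a principal cut is still regular for the continued germ).
Branch term log(1 - φ/(-1)): argument at -12/11 is -1/11, nonzero, so -12/11 is not its branch point (a point on a principal cut is still regular for the continued germ).
So the germ continues analytically to -12/11.

The point is a regular point.


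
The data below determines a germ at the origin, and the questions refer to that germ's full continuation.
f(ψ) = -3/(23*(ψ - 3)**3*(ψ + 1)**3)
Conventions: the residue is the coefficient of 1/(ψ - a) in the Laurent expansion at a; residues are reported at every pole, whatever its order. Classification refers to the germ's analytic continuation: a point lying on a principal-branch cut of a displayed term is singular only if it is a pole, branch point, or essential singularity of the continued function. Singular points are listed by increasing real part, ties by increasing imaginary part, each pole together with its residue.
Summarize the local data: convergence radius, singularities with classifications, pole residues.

Radius of convergence at 0: 1.
At -1: a pole of order 3; residue 9/11776.
At 3: a pole of order 3; residue -9/11776.

Denominator factor (ψ - 3)^3: pole of order 3 at 3, modulus 3.
Denominator factor (ψ + 1)^3: pole of order 3 at -1, modulus 1.
The radius of convergence is the smallest modulus among the singular points: 1.
At the order-3 pole -1 set g(ψ) = (ψ - (-1))^3*f(ψ) = -3/(23*(ψ - 3)**3).
Order-3 pole: residue = g''(a)/2; g''(-1) = 9/5888, so the residue is 9/11776.
At the order-3 pole 3 set g(ψ) = (ψ - (3))^3*f(ψ) = -3/(23*(ψ + 1)**3).
Order-3 pole: residue = g''(a)/2; g''(3) = -9/5888, so the residue is -9/11776.
List the singular points by increasing real part (a conjugate pair: the negative imaginary part first).


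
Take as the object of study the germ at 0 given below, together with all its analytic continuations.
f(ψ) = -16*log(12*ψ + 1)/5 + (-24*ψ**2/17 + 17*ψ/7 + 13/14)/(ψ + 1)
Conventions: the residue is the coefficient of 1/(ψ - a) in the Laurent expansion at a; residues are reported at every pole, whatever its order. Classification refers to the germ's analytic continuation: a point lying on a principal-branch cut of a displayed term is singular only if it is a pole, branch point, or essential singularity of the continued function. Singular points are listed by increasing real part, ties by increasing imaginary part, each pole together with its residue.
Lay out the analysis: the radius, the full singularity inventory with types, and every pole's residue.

Denominator factor (ψ + 1): pole of order 1 at -1, modulus 1.
Branch term (-16/5)*log(1 - ψ/(-1/12)): its argument vanishes at ψ = -1/12, a logarithmic branch point, modulus 1/12.
The radius of convergence is the smallest modulus among the singular points: 1/12.
The branch term is analytic at -1 and contributes nothing to the residue; only the rational part matters.
At the order-1 pole -1 set g(ψ) = (ψ - (-1))*(rational part) = -24*ψ**2/17 + 17*ψ/7 + 13/14.
Simple pole: residue = g(a) at a = -1, which is -99/34.
List the singular points by increasing real part (a conjugate pair: the negative imaginary part first).

Radius of convergence at 0: 1/12.
At -1: a pole of order 1; residue -99/34.
At -1/12: a logarithmic branch point.


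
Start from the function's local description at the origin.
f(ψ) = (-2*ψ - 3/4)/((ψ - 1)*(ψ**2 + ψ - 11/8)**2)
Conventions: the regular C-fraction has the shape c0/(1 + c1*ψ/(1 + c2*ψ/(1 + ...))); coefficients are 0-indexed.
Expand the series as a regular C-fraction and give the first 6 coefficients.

Taylor coefficients (expand at 0): a_0 = 48/121, a_1 = 2704/1331, a_2 = 69936/14641, a_3 = 1588496/161051, a_4 = 31646640/1771561, a_5 = 593193104/19487171.
c0 = a_0 = 48/121. Peel one level at a time: if S = 1 + c*ψ/S' with S'(0) = 1, then c is the ψ-coefficient of S and S' = c*ψ/(S - 1).
S_1 = c0/f = 1 + (-169/33)*ψ + (15448/1089)*ψ^2 + ...; c1 = -169/33.
S_2 = c1*ψ/(S_1 - 1) = 1 + (15448/5577)*ψ + (2327152/3455881)*ψ^2 + ...; c2 = 15448/5577.
S_3 = c2*ψ/(S_2 - 1) = 1 + (-872682/3589729)*ψ + (-1178388/3728761)*ψ^2 + ...; c3 = -872682/3589729.
S_4 = c3*ψ/(S_3 - 1) = 1 + (-365103882/280858157)*ψ + (51037885756/21154829809)*ψ^2 + ...; c4 = -365103882/280858157.
S_5 = c4*ψ/(S_4 - 1) = 1 + (26507304302/14282749953)*ψ + ...; c5 = 26507304302/14282749953.

The regular C-fraction coefficients are [48/121, -169/33, 15448/5577, -872682/3589729, -365103882/280858157, 26507304302/14282749953].


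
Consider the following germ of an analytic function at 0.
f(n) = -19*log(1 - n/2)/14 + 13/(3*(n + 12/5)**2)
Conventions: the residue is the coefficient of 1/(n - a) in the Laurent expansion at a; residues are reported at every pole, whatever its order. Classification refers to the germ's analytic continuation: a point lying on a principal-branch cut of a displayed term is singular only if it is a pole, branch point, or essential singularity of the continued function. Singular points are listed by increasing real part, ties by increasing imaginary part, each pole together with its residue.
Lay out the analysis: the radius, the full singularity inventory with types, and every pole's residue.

Radius of convergence at 0: 2.
At -12/5: a pole of order 2; residue 0.
At 2: a logarithmic branch point.

Denominator factor (n + 12/5)^2: pole of order 2 at -12/5, modulus 12/5.
Branch term (-19/14)*log(1 - n/(2)): its argument vanishes at n = 2, a logarithmic branch point, modulus 2.
The radius of convergence is the smallest modulus among the singular points: 2.
The branch term is analytic at -12/5 and contributes nothing to the residue; only the rational part matters.
At the order-2 pole -12/5 set g(n) = (n - (-12/5))^2*(rational part) = 13/3.
Order-2 pole: residue = g'(a); g'(-12/5) = 0, so the residue is 0.
List the singular points by increasing real part (a conjugate pair: the negative imaginary part first).


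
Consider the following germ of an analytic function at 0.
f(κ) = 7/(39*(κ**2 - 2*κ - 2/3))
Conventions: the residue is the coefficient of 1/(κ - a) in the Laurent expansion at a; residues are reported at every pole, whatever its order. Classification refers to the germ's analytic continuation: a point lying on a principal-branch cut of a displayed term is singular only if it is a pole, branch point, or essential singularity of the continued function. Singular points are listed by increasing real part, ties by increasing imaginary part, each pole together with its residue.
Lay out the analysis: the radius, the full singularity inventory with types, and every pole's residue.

Radius of convergence at 0: -1 + (1/3)*sqrt(15).
At 1 - (1/3)*sqrt(15): a pole of order 1; residue -(7/390)*sqrt(15).
At 1 + (1/3)*sqrt(15): a pole of order 1; residue (7/390)*sqrt(15).

Denominator factor (κ**2 - 2*κ - 2/3): discriminant 20/3, real irrational roots 1 + (1/3)*sqrt(15) and 1 - (1/3)*sqrt(15); poles of order 1, moduli 1 + (1/3)*sqrt(15) and -1 + (1/3)*sqrt(15).
The radius of convergence is the smallest modulus among the singular points: -1 + (1/3)*sqrt(15).
The factor κ**2 - 2*κ - 2/3 splits as (κ - a)(κ - a') with a = 1 - (1/3)*sqrt(15), a' = 1 + (1/3)*sqrt(15). At the order-1 pole a set g(κ) = (κ - a)*f(κ) = [7/39] / (κ - a').
Simple pole: residue = g(a) at a = 1 - (1/3)*sqrt(15), which is -(7/390)*sqrt(15).
The factor κ**2 - 2*κ - 2/3 splits as (κ - a)(κ - a') with a = 1 + (1/3)*sqrt(15), a' = 1 - (1/3)*sqrt(15). At the order-1 pole a set g(κ) = (κ - a)*f(κ) = [7/39] / (κ - a').
Simple pole: residue = g(a) at a = 1 + (1/3)*sqrt(15), which is (7/390)*sqrt(15).
List the singular points by increasing real part (a conjugate pair: the negative imaginary part first).


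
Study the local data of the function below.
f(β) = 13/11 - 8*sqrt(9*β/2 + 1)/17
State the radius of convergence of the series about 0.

The radius of convergence is 2/9.

Branch term (-8/17)*sqrt(1 - β/(-2/9)): its argument vanishes at β = -2/9, a square-root branch point, modulus 2/9.
The radius of convergence is the smallest modulus among the singular points: 2/9.


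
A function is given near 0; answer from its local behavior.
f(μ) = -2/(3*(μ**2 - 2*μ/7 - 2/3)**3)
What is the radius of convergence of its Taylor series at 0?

The radius of convergence is -1/7 + (1/21)*sqrt(303).

Denominator factor (μ**2 - 2*μ/7 - 2/3)^3: discriminant 404/147, real irrational roots 1/7 + (1/21)*sqrt(303) and 1/7 - (1/21)*sqrt(303); poles of order 3, moduli 1/7 + (1/21)*sqrt(303) and -1/7 + (1/21)*sqrt(303).
The radius of convergence is the smallest modulus among the singular points: -1/7 + (1/21)*sqrt(303).


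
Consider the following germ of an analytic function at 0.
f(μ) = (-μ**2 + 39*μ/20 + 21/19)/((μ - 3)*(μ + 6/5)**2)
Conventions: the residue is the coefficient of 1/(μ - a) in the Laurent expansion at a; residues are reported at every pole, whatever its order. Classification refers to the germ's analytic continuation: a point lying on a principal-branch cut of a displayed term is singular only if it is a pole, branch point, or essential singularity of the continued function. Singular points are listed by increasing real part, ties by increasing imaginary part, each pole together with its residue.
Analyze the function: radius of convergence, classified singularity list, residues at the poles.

Denominator factor (μ + 6/5)^2: pole of order 2 at -6/5, modulus 6/5.
Denominator factor (μ - 3): pole of order 1 at 3, modulus 3.
The radius of convergence is the smallest modulus among the singular points: 6/5.
At the order-2 pole -6/5 set g(μ) = (μ - (-6/5))^2*f(μ) = (-μ**2 + 39*μ/20 + 21/19)/(μ - 3).
Order-2 pole: residue = g'(a); g'(-6/5) = -1411/1596, so the residue is -1411/1596.
At the order-1 pole 3 set g(μ) = (μ - (3))*f(μ) = (-μ**2 + 39*μ/20 + 21/19)/(μ + 6/5)**2.
Simple pole: residue = g(a) at a = 3, which is -185/1596.
List the singular points by increasing real part (a conjugate pair: the negative imaginary part first).

Radius of convergence at 0: 6/5.
At -6/5: a pole of order 2; residue -1411/1596.
At 3: a pole of order 1; residue -185/1596.


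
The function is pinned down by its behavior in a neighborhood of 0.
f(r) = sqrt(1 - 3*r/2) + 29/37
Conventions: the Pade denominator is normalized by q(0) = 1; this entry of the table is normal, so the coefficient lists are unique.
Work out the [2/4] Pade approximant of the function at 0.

Taylor coefficients needed (expand at 0): a_0 = 66/37, a_1 = -3/4, a_2 = -9/32, a_3 = -27/128, a_4 = -405/2048, a_5 = -1701/8192, a_6 = -15309/65536.
Write the denominator as Q(r) = 1 + q1*r + q2*r^2 + q3*r^3 + q4*r^4. Requiring Q*f - P = O(r^7) with deg P <= 2 kills the coefficients of r^3..r^6 in Q*f:
  r^3: a_3 + q1*a_2 + q2*a_1 + q3*a_0 = 0, i.e. -27/128 + (-9/32)*q1 + (-3/4)*q2 + (66/37)*q3 = 0.
  r^4: a_4 + q1*a_3 + q2*a_2 + q3*a_1 + q4*a_0 = 0, i.e. -405/2048 + (-27/128)*q1 + (-9/32)*q2 + (-3/4)*q3 + (66/37)*q4 = 0.
  r^5: a_5 + q1*a_4 + q2*a_3 + q3*a_2 + q4*a_1 = 0, i.e. -1701/8192 + (-405/2048)*q1 + (-27/128)*q2 + (-9/32)*q3 + (-3/4)*q4 = 0.
  r^6: a_6 + q1*a_5 + q2*a_4 + q3*a_3 + q4*a_2 = 0, i.e. -15309/65536 + (-1701/8192)*q1 + (-405/2048)*q2 + (-27/128)*q3 + (-9/32)*q4 = 0.
Solving this linear system: q1 = -107673/69752, q2 = 108729/279008, q3 = 172827/4464128, q4 = 26973/4464128.
The numerator is Q*f truncated at degree 2: P0 = a_0 = 66/37; P1 = a_1 + q1*a_0 = -2260509/645206; P2 = a_2 + q1*a_1 + q2*a_0 = 8112195/5161648.

The Pade approximant has numerator coefficients [66/37, -2260509/645206, 8112195/5161648]; denominator coefficients [1, -107673/69752, 108729/279008, 172827/4464128, 26973/4464128].


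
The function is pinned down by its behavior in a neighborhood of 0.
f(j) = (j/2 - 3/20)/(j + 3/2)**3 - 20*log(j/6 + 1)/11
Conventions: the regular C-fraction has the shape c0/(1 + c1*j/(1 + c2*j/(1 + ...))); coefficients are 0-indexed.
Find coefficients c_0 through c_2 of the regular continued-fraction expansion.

Taylor coefficients (expand at 0): a_0 = -2/45, a_1 = -98/1485, a_2 = -1157/2970.
c0 = a_0 = -2/45. Peel one level at a time: if S = 1 + c*j/S' with S'(0) = 1, then c is the j-coefficient of S and S' = c*j/(S - 1).
S_1 = c0/f = 1 + (-49/33)*j + (-28577/4356)*j^2 + ...; c1 = -49/33.
S_2 = c1*j/(S_1 - 1) = 1 + (-28577/6468)*j + ...; c2 = -28577/6468.

The regular C-fraction coefficients are [-2/45, -49/33, -28577/6468].


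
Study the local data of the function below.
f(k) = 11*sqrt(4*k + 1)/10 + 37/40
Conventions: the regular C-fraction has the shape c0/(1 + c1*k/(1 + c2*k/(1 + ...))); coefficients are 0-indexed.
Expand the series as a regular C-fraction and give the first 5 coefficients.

Taylor coefficients (expand at 0): a_0 = 81/40, a_1 = 11/5, a_2 = -11/5, a_3 = 22/5, a_4 = -11.
c0 = a_0 = 81/40. Peel one level at a time: if S = 1 + c*k/S' with S'(0) = 1, then c is the k-coefficient of S and S' = c*k/(S - 1).
S_1 = c0/f = 1 + (-88/81)*k + (14872/6561)*k^2 + ...; c1 = -88/81.
S_2 = c1*k/(S_1 - 1) = 1 + (169/81)*k + (-1)*k^2 + ...; c2 = 169/81.
S_3 = c2*k/(S_2 - 1) = 1 + (81/169)*k + (-20817/28561)*k^2 + ...; c3 = 81/169.
S_4 = c3*k/(S_3 - 1) = 1 + (257/169)*k + ...; c4 = 257/169.

The regular C-fraction coefficients are [81/40, -88/81, 169/81, 81/169, 257/169].


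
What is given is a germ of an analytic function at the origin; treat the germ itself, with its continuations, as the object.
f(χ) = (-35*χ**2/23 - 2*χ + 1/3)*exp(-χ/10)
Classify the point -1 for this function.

The point is a regular point.

There is no denominator, hence no pole anywhere.
The factor exp(-χ/10) is entire.
So the germ continues analytically to -1.


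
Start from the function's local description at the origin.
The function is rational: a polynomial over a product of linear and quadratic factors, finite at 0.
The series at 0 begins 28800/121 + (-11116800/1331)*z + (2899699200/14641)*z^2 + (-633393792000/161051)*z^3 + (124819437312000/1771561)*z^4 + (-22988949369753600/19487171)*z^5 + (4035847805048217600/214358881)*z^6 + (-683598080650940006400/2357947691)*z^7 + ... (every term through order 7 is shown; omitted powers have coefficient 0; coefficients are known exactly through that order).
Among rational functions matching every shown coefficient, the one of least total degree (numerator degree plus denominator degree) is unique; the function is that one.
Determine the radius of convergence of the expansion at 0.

No rational of total degree below 4 reproduces all 8 coefficients; solving the [0/4] Pade equations on them gives f(z) = -5/(33*(z - 11/10)*(z + 1/12)**3), whose expansion matches every shown term.
Denominator factor (z + 1/12)^3: pole of order 3 at -1/12, modulus 1/12.
Denominator factor (z - 11/10): pole of order 1 at 11/10, modulus 11/10.
The radius of convergence is the smallest modulus among the singular points: 1/12.

The radius of convergence is 1/12.


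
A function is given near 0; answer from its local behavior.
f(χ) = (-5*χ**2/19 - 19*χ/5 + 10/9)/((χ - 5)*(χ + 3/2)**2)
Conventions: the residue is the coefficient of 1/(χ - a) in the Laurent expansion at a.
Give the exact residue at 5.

At the order-1 pole 5 set g(χ) = (χ - (5))*f(χ) = (-5*χ**2/19 - 19*χ/5 + 10/9)/(χ + 3/2)**2.
Simple pole: residue = g(a) at a = 5, which is -16736/28899.

The residue is -16736/28899.


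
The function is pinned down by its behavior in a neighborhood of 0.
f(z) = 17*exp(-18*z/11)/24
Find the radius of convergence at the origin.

The factor exp(-18*z/11) is entire and contributes no finite singular point.
The polynomial part has no poles.
No finite singular points: the Taylor series at 0 converges everywhere.

The radius of convergence is infinite.


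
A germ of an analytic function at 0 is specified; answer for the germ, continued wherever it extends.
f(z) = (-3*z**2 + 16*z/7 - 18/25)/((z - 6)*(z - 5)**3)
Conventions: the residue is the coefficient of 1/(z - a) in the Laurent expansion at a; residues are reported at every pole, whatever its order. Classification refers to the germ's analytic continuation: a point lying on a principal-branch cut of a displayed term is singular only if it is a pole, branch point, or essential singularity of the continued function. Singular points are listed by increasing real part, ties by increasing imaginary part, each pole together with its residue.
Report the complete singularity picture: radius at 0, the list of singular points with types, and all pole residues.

Denominator factor (z - 5)^3: pole of order 3 at 5, modulus 5.
Denominator factor (z - 6): pole of order 1 at 6, modulus 6.
The radius of convergence is the smallest modulus among the singular points: 5.
At the order-3 pole 5 set g(z) = (z - (5))^3*f(z) = (-3*z**2 + 16*z/7 - 18/25)/(z - 6).
Order-3 pole: residue = g''(a)/2; g''(5) = 33252/175, so the residue is 16626/175.
At the order-1 pole 6 set g(z) = (z - (6))*f(z) = (-3*z**2 + 16*z/7 - 18/25)/(z - 5)**3.
Simple pole: residue = g(a) at a = 6, which is -16626/175.
List the singular points by increasing real part (a conjugate pair: the negative imaginary part first).

Radius of convergence at 0: 5.
At 5: a pole of order 3; residue 16626/175.
At 6: a pole of order 1; residue -16626/175.


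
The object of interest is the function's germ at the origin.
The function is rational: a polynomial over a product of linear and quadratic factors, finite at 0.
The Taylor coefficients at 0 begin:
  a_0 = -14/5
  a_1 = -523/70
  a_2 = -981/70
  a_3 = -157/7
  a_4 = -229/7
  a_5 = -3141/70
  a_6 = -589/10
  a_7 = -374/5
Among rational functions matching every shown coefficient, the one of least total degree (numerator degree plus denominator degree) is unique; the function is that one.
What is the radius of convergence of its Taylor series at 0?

The radius of convergence is 1.

No rational of total degree below 4 reproduces all 8 coefficients; solving the [1/3] Pade equations on them gives f(u) = (14/5 - 13*u/14)/(u - 1)**3, whose expansion matches every shown term.
Denominator factor (u - 1)^3: pole of order 3 at 1, modulus 1.
The radius of convergence is the smallest modulus among the singular points: 1.


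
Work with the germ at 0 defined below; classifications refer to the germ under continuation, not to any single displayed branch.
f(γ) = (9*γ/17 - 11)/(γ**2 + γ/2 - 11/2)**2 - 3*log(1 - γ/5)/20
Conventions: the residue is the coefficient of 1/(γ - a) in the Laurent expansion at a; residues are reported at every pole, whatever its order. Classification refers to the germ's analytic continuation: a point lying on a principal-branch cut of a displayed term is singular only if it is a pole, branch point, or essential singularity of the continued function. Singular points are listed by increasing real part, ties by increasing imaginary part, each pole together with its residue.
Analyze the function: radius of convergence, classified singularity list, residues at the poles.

Denominator factor (γ**2 + γ/2 - 11/2)^2: discriminant 89/4, real irrational roots -1/4 + (1/4)*sqrt(89) and -1/4 - (1/4)*sqrt(89); poles of order 2, moduli -1/4 + (1/4)*sqrt(89) and 1/4 + (1/4)*sqrt(89).
Branch term (-3/20)*log(1 - γ/(5)): its argument vanishes at γ = 5, a logarithmic branch point, modulus 5.
The radius of convergence is the smallest modulus among the singular points: -1/4 + (1/4)*sqrt(89).
The branch term is analytic at -1/4 - (1/4)*sqrt(89) and contributes nothing to the residue; only the rational part matters.
The factor γ**2 + γ/2 - 11/2 splits as (γ - a)(γ - a') with a = -1/4 - (1/4)*sqrt(89), a' = -1/4 + (1/4)*sqrt(89). At the order-2 pole a set g(γ) = (γ - a)^2*(rational part) = [9*γ/17 - 11] / (γ - a')^2.
Order-2 pole: residue = g'(a); g'(-1/4 - (1/4)*sqrt(89)) = -(3028/134657)*sqrt(89), so the residue is -(3028/134657)*sqrt(89).
The branch term is analytic at -1/4 + (1/4)*sqrt(89) and contributes nothing to the residue; only the rational part matters.
The factor γ**2 + γ/2 - 11/2 splits as (γ - a)(γ - a') with a = -1/4 + (1/4)*sqrt(89), a' = -1/4 - (1/4)*sqrt(89). At the order-2 pole a set g(γ) = (γ - a)^2*(rational part) = [9*γ/17 - 11] / (γ - a')^2.
Order-2 pole: residue = g'(a); g'(-1/4 + (1/4)*sqrt(89)) = (3028/134657)*sqrt(89), so the residue is (3028/134657)*sqrt(89).
List the singular points by increasing real part (a conjugate pair: the negative imaginary part first).

Radius of convergence at 0: -1/4 + (1/4)*sqrt(89).
At -1/4 - (1/4)*sqrt(89): a pole of order 2; residue -(3028/134657)*sqrt(89).
At -1/4 + (1/4)*sqrt(89): a pole of order 2; residue (3028/134657)*sqrt(89).
At 5: a logarithmic branch point.


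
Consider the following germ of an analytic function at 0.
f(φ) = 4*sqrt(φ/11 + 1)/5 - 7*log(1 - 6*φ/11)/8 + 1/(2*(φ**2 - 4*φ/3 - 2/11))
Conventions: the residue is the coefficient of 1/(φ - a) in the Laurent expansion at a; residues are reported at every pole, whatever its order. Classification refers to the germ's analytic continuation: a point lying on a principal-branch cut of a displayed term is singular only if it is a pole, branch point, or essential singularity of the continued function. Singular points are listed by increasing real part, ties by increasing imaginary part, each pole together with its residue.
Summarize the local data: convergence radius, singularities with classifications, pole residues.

Radius of convergence at 0: -2/3 + (1/33)*sqrt(682).
At -11: an algebraic (square-root) branch point.
At 2/3 - (1/33)*sqrt(682): a pole of order 1; residue -(3/248)*sqrt(682).
At 2/3 + (1/33)*sqrt(682): a pole of order 1; residue (3/248)*sqrt(682).
At 11/6: a logarithmic branch point.

Denominator factor (φ**2 - 4*φ/3 - 2/11): discriminant 248/99, real irrational roots 2/3 + (1/33)*sqrt(682) and 2/3 - (1/33)*sqrt(682); poles of order 1, moduli 2/3 + (1/33)*sqrt(682) and -2/3 + (1/33)*sqrt(682).
Branch term (4/5)*sqrt(1 - φ/(-11)): its argument vanishes at φ = -11, a square-root branch point, modulus 11.
Branch term (-7/8)*log(1 - φ/(11/6)): its argument vanishes at φ = 11/6, a logarithmic branch point, modulus 11/6.
The radius of convergence is the smallest modulus among the singular points: -2/3 + (1/33)*sqrt(682).
The branch terms are analytic at 2/3 - (1/33)*sqrt(682) and contribute nothing to the residue; only the rational part matters.
The factor φ**2 - 4*φ/3 - 2/11 splits as (φ - a)(φ - a') with a = 2/3 - (1/33)*sqrt(682), a' = 2/3 + (1/33)*sqrt(682). At the order-1 pole a set g(φ) = (φ - a)*(rational part) = [1/2] / (φ - a').
Simple pole: residue = g(a) at a = 2/3 - (1/33)*sqrt(682), which is -(3/248)*sqrt(682).
The branch terms are analytic at 2/3 + (1/33)*sqrt(682) and contribute nothing to the residue; only the rational part matters.
The factor φ**2 - 4*φ/3 - 2/11 splits as (φ - a)(φ - a') with a = 2/3 + (1/33)*sqrt(682), a' = 2/3 - (1/33)*sqrt(682). At the order-1 pole a set g(φ) = (φ - a)*(rational part) = [1/2] / (φ - a').
Simple pole: residue = g(a) at a = 2/3 + (1/33)*sqrt(682), which is (3/248)*sqrt(682).
List the singular points by increasing real part (a conjugate pair: the negative imaginary part first).


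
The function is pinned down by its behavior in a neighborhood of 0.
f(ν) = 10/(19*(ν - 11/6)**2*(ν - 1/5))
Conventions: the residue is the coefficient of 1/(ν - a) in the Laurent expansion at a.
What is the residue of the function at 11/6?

At the order-2 pole 11/6 set g(ν) = (ν - (11/6))^2*f(ν) = 10/(19*(ν - 1/5)).
Order-2 pole: residue = g'(a); g'(11/6) = -9000/45619, so the residue is -9000/45619.

The residue is -9000/45619.


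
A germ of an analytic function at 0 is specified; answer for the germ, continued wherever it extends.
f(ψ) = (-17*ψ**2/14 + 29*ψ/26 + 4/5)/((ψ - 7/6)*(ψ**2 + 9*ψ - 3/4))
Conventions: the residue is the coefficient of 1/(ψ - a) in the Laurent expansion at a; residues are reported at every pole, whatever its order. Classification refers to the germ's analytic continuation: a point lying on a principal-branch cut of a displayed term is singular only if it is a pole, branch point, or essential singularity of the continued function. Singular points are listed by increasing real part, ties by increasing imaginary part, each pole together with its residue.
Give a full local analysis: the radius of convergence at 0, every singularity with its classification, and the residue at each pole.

Radius of convergence at 0: -9/2 + sqrt(21).
At -9/2 - sqrt(21): a pole of order 1; residue -456693/728000 - (598691/5096000)*sqrt(21).
At -9/2 + sqrt(21): a pole of order 1; residue -456693/728000 + (598691/5096000)*sqrt(21).
At 7/6: a pole of order 1; residue 2099/52000.

Denominator factor (ψ**2 + 9*ψ - 3/4): discriminant 84, real irrational roots -9/2 + sqrt(21) and -9/2 - sqrt(21); poles of order 1, moduli -9/2 + sqrt(21) and 9/2 + sqrt(21).
Denominator factor (ψ - 7/6): pole of order 1 at 7/6, modulus 7/6.
The radius of convergence is the smallest modulus among the singular points: -9/2 + sqrt(21).
The factor ψ**2 + 9*ψ - 3/4 splits as (ψ - a)(ψ - a') with a = -9/2 - sqrt(21), a' = -9/2 + sqrt(21). At the order-1 pole a set g(ψ) = (ψ - a)*f(ψ) = [(-17*ψ**2/14 + 29*ψ/26 + 4/5)/(ψ - 7/6)] / (ψ - a').
Simple pole: residue = g(a) at a = -9/2 - sqrt(21), which is -456693/728000 - (598691/5096000)*sqrt(21).
The factor ψ**2 + 9*ψ - 3/4 splits as (ψ - a)(ψ - a') with a = -9/2 + sqrt(21), a' = -9/2 - sqrt(21). At the order-1 pole a set g(ψ) = (ψ - a)*f(ψ) = [(-17*ψ**2/14 + 29*ψ/26 + 4/5)/(ψ - 7/6)] / (ψ - a').
Simple pole: residue = g(a) at a = -9/2 + sqrt(21), which is -456693/728000 + (598691/5096000)*sqrt(21).
At the order-1 pole 7/6 set g(ψ) = (ψ - (7/6))*f(ψ) = (-17*ψ**2/14 + 29*ψ/26 + 4/5)/(ψ**2 + 9*ψ - 3/4).
Simple pole: residue = g(a) at a = 7/6, which is 2099/52000.
List the singular points by increasing real part (a conjugate pair: the negative imaginary part first).


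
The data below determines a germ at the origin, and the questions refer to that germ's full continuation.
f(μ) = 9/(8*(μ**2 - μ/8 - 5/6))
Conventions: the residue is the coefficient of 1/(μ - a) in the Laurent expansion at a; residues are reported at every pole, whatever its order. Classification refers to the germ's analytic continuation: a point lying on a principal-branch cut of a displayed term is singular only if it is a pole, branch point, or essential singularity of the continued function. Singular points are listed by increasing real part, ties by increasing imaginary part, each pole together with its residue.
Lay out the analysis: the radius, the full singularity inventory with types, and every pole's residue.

Radius of convergence at 0: -1/16 + (1/48)*sqrt(1929).
At 1/16 - (1/48)*sqrt(1929): a pole of order 1; residue -(9/643)*sqrt(1929).
At 1/16 + (1/48)*sqrt(1929): a pole of order 1; residue (9/643)*sqrt(1929).

Denominator factor (μ**2 - μ/8 - 5/6): discriminant 643/192, real irrational roots 1/16 + (1/48)*sqrt(1929) and 1/16 - (1/48)*sqrt(1929); poles of order 1, moduli 1/16 + (1/48)*sqrt(1929) and -1/16 + (1/48)*sqrt(1929).
The radius of convergence is the smallest modulus among the singular points: -1/16 + (1/48)*sqrt(1929).
The factor μ**2 - μ/8 - 5/6 splits as (μ - a)(μ - a') with a = 1/16 - (1/48)*sqrt(1929), a' = 1/16 + (1/48)*sqrt(1929). At the order-1 pole a set g(μ) = (μ - a)*f(μ) = [9/8] / (μ - a').
Simple pole: residue = g(a) at a = 1/16 - (1/48)*sqrt(1929), which is -(9/643)*sqrt(1929).
The factor μ**2 - μ/8 - 5/6 splits as (μ - a)(μ - a') with a = 1/16 + (1/48)*sqrt(1929), a' = 1/16 - (1/48)*sqrt(1929). At the order-1 pole a set g(μ) = (μ - a)*f(μ) = [9/8] / (μ - a').
Simple pole: residue = g(a) at a = 1/16 + (1/48)*sqrt(1929), which is (9/643)*sqrt(1929).
List the singular points by increasing real part (a conjugate pair: the negative imaginary part first).


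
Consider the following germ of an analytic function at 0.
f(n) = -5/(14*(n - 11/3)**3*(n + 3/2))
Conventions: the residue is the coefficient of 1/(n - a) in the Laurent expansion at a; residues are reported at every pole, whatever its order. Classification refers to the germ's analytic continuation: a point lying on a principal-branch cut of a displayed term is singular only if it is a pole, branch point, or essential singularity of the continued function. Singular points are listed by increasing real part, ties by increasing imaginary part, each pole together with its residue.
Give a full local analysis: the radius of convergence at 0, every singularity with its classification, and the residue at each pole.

Denominator factor (n + 3/2): pole of order 1 at -3/2, modulus 3/2.
Denominator factor (n - 11/3)^3: pole of order 3 at 11/3, modulus 11/3.
The radius of convergence is the smallest modulus among the singular points: 3/2.
At the order-1 pole -3/2 set g(n) = (n - (-3/2))*f(n) = -5/(14*(n - 11/3)**3).
Simple pole: residue = g(a) at a = -3/2, which is 540/208537.
At the order-3 pole 11/3 set g(n) = (n - (11/3))^3*f(n) = -5/(14*(n + 3/2)).
Order-3 pole: residue = g''(a)/2; g''(11/3) = -1080/208537, so the residue is -540/208537.
List the singular points by increasing real part (a conjugate pair: the negative imaginary part first).

Radius of convergence at 0: 3/2.
At -3/2: a pole of order 1; residue 540/208537.
At 11/3: a pole of order 3; residue -540/208537.


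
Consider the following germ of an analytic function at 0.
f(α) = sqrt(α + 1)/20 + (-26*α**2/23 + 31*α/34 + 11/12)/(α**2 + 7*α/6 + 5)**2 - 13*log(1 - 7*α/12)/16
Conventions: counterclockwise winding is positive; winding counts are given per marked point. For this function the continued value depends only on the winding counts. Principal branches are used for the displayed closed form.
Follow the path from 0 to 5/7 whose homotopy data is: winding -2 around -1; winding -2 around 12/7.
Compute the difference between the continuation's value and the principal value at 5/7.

Continued minus principal equals (13/4)*pi*i.

The rational part is single-valued and drops out of the difference; each branch term changes only by its own monodromy.
(-13/16)*log(1 - α/(12/7)): each positive loop around 12/7 adds 2*pi*i to the log, so winding -2 contributes (-13/16)*(-2)*2*pi*i = (13/4)*pi*i.
(1/20)*sqrt(1 - α/(-1)): winding -2 is even, the square root returns to the same sheet, contribution 0.
Summing the contributions at α = 5/7 gives (13/4)*pi*i.


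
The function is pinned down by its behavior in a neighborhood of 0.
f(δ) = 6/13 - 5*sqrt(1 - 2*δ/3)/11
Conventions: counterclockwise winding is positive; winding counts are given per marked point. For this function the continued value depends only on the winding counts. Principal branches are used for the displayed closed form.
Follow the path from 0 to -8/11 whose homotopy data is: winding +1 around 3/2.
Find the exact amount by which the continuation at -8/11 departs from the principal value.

The rational part is single-valued and drops out of the difference; each branch term changes only by its own monodromy.
(-5/11)*sqrt(1 - δ/(3/2)): winding +1 is odd, the square root flips sign, contributing -2*(-5/11)*sqrt(1 - (-8/11)/(3/2)) = -2*(-5/11)*sqrt(49/33) = (70/363)*sqrt(33).
Summing the contributions at δ = -8/11 gives (70/363)*sqrt(33).

Continued minus principal equals (70/363)*sqrt(33).
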